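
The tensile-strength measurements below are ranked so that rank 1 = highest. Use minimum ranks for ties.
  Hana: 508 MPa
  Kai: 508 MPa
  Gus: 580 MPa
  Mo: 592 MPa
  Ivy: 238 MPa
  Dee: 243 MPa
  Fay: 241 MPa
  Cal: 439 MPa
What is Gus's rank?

2

Sorted (descending): 592, 580, 508, 508, 439, 243, 241, 238
The 2 values of 508 occupy positions 3–4 → each gets rank 3.
Gus has value 580 MPa → rank 2.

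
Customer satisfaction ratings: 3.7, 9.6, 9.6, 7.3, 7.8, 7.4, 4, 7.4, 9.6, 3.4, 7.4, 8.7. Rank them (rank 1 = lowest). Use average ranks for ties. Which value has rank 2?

3.7

Sorted (ascending): 3.4, 3.7, 4, 7.3, 7.4, 7.4, 7.4, 7.8, 8.7, 9.6, 9.6, 9.6
The 3 values of 7.4 occupy positions 5–7 → average rank 6.
The 3 values of 9.6 occupy positions 10–12 → average rank 11.
Rank 2 → value 3.7.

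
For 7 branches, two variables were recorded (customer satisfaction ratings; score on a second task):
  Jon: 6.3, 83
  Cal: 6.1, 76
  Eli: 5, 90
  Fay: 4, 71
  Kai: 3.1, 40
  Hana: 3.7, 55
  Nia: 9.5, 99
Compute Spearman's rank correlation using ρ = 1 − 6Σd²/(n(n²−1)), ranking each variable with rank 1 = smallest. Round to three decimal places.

0.893

Ranks of variable 1: 6, 5, 4, 3, 1, 2, 7
Ranks of variable 2: 5, 4, 6, 3, 1, 2, 7
d = r₁ − r₂: 1, 1, -2, 0, 0, 0, 0
d²: 1, 1, 4, 0, 0, 0, 0; Σd² = 6
ρ = 1 − 6·6/(7·48) = 1 − 36/336 = 0.893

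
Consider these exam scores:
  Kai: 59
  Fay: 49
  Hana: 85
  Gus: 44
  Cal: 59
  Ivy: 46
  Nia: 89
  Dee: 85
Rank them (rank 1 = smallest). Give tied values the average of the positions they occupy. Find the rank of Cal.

4.5

Sorted (ascending): 44, 46, 49, 59, 59, 85, 85, 89
The 2 values of 59 occupy positions 4–5 → average rank (4+5)/2 = 4.5.
The 2 values of 85 occupy positions 6–7 → average rank (6+7)/2 = 6.5.
Cal has value 59 → rank 4.5.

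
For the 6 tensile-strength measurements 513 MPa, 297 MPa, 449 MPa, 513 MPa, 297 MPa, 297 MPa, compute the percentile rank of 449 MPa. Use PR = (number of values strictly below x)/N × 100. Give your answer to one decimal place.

N = 6.
Strictly below 449: 3. Equal to 449: 1.
PR = 3/6 × 100 = 50.0

50.0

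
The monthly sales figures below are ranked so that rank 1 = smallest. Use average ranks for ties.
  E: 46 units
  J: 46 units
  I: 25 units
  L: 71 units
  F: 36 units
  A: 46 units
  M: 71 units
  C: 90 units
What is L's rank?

6.5

Sorted (ascending): 25, 36, 46, 46, 46, 71, 71, 90
The 3 values of 46 occupy positions 3–5 → average rank 4.
The 2 values of 71 occupy positions 6–7 → average rank (6+7)/2 = 6.5.
L has value 71 units → rank 6.5.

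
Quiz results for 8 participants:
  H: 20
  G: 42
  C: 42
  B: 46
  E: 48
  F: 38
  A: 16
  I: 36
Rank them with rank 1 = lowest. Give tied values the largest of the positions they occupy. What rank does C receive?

6

Sorted (ascending): 16, 20, 36, 38, 42, 42, 46, 48
The 2 values of 42 occupy positions 5–6 → each gets rank 6.
C has value 42 → rank 6.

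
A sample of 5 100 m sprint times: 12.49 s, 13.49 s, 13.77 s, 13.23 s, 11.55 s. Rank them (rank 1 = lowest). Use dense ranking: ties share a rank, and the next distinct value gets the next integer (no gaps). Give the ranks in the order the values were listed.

2, 4, 5, 3, 1

Sorted (ascending): 11.55, 12.49, 13.23, 13.49, 13.77
No ties — each value takes its position as its rank.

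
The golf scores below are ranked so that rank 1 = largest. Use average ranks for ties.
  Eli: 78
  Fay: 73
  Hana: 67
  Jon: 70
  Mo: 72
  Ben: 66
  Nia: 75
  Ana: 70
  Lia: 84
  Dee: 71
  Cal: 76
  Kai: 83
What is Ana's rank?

9.5

Sorted (descending): 84, 83, 78, 76, 75, 73, 72, 71, 70, 70, 67, 66
The 2 values of 70 occupy positions 9–10 → average rank (9+10)/2 = 9.5.
Ana has value 70 → rank 9.5.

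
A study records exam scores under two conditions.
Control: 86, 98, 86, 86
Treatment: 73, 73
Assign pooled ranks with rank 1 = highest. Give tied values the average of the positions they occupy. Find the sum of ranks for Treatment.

11

Sorted (descending): 98, 86, 86, 86, 73, 73
The 3 values of 86 occupy positions 2–4 → average rank 3.
The 2 values of 73 occupy positions 5–6 → average rank (5+6)/2 = 5.5.
Treatment values → pooled ranks: 73→5.5, 73→5.5
Rank sum = 5.5 + 5.5 = 11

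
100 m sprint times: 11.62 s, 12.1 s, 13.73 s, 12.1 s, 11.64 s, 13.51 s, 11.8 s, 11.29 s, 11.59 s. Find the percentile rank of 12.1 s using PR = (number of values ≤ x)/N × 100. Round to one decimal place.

N = 9.
Strictly below 12.1: 5. Equal to 12.1: 2.
PR = 7/9 × 100 = 77.8

77.8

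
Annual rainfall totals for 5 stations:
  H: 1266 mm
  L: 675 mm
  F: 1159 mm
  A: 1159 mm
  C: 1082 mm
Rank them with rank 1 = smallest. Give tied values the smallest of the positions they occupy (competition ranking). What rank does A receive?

3

Sorted (ascending): 675, 1082, 1159, 1159, 1266
The 2 values of 1159 occupy positions 3–4 → each gets rank 3.
A has value 1159 mm → rank 3.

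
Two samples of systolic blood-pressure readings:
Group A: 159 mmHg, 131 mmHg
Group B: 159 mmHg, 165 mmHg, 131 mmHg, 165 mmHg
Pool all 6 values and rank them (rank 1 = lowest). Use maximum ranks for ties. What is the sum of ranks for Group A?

Sorted (ascending): 131, 131, 159, 159, 165, 165
The 2 values of 131 occupy positions 1–2 → each gets rank 2.
The 2 values of 159 occupy positions 3–4 → each gets rank 4.
The 2 values of 165 occupy positions 5–6 → each gets rank 6.
Group A values → pooled ranks: 159→4, 131→2
Rank sum = 4 + 2 = 6

6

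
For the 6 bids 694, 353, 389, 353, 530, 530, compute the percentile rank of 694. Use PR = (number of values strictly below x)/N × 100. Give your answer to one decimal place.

N = 6.
Strictly below 694: 5. Equal to 694: 1.
PR = 5/6 × 100 = 83.3

83.3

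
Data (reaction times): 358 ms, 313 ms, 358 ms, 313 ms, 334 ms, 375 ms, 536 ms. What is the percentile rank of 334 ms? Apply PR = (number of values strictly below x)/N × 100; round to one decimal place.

28.6

N = 7.
Strictly below 334: 2. Equal to 334: 1.
PR = 2/7 × 100 = 28.6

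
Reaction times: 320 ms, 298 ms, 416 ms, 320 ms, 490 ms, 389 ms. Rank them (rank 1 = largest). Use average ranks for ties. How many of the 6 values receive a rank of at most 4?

3

Sorted (descending): 490, 416, 389, 320, 320, 298
The 2 values of 320 occupy positions 4–5 → average rank (4+5)/2 = 4.5.
Ranks ≤ 4: {1, 2, 3} → 3 values.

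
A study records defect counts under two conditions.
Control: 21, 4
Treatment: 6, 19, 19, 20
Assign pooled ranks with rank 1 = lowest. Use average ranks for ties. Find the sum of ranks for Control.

7

Sorted (ascending): 4, 6, 19, 19, 20, 21
The 2 values of 19 occupy positions 3–4 → average rank (3+4)/2 = 3.5.
Control values → pooled ranks: 21→6, 4→1
Rank sum = 6 + 1 = 7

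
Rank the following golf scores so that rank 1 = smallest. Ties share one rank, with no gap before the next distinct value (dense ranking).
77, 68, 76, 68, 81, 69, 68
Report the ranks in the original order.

4, 1, 3, 1, 5, 2, 1

Sorted (ascending): 68, 68, 68, 69, 76, 77, 81
The 3 values of 68 share dense rank 1.
Remaining distinct values take the next consecutive integers.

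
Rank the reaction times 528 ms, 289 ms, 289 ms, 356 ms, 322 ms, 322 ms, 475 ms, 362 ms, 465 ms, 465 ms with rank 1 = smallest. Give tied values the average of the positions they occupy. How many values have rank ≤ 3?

2

Sorted (ascending): 289, 289, 322, 322, 356, 362, 465, 465, 475, 528
The 2 values of 289 occupy positions 1–2 → average rank (1+2)/2 = 1.5.
The 2 values of 322 occupy positions 3–4 → average rank (3+4)/2 = 3.5.
The 2 values of 465 occupy positions 7–8 → average rank (7+8)/2 = 7.5.
Ranks ≤ 3: {1.5, 1.5} → 2 values.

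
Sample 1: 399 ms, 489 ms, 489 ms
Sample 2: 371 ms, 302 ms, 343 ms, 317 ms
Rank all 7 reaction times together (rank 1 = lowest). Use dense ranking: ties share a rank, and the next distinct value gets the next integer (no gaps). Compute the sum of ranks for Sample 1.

Sorted (ascending): 302, 317, 343, 371, 399, 489, 489
The 2 values of 489 share dense rank 6.
Remaining distinct values take the next consecutive integers.
Sample 1 values → pooled ranks: 399→5, 489→6, 489→6
Rank sum = 5 + 6 + 6 = 17

17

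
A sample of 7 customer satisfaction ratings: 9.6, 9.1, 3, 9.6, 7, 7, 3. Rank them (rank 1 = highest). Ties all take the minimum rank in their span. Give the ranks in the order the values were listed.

Sorted (descending): 9.6, 9.6, 9.1, 7, 7, 3, 3
The 2 values of 9.6 occupy positions 1–2 → each gets rank 1.
The 2 values of 7 occupy positions 4–5 → each gets rank 4.
The 2 values of 3 occupy positions 6–7 → each gets rank 6.

1, 3, 6, 1, 4, 4, 6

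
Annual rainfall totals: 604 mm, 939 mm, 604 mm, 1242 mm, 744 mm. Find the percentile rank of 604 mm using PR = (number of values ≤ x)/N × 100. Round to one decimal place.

40.0

N = 5.
Strictly below 604: 0. Equal to 604: 2.
PR = 2/5 × 100 = 40.0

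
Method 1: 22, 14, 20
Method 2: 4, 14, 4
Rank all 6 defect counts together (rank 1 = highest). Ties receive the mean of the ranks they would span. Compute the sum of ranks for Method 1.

6.5

Sorted (descending): 22, 20, 14, 14, 4, 4
The 2 values of 14 occupy positions 3–4 → average rank (3+4)/2 = 3.5.
The 2 values of 4 occupy positions 5–6 → average rank (5+6)/2 = 5.5.
Method 1 values → pooled ranks: 22→1, 14→3.5, 20→2
Rank sum = 1 + 3.5 + 2 = 6.5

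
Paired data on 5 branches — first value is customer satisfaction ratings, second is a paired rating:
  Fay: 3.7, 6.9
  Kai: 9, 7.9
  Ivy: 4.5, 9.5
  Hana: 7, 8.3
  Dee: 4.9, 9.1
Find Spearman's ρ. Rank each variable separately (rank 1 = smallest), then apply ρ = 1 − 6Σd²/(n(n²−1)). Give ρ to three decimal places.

Ranks of variable 1: 1, 5, 2, 4, 3
Ranks of variable 2: 1, 2, 5, 3, 4
d = r₁ − r₂: 0, 3, -3, 1, -1
d²: 0, 9, 9, 1, 1; Σd² = 20
ρ = 1 − 6·20/(5·24) = 1 − 120/120 = 0.000

0.000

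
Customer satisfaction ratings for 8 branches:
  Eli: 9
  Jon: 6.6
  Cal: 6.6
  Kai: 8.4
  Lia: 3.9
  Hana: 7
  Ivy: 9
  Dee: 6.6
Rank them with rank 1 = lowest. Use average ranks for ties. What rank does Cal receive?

3

Sorted (ascending): 3.9, 6.6, 6.6, 6.6, 7, 8.4, 9, 9
The 3 values of 6.6 occupy positions 2–4 → average rank 3.
The 2 values of 9 occupy positions 7–8 → average rank (7+8)/2 = 7.5.
Cal has value 6.6 → rank 3.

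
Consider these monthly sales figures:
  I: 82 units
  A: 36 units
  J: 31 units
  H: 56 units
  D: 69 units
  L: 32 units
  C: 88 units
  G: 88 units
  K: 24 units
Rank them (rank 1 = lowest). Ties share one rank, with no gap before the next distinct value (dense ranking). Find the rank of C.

8

Sorted (ascending): 24, 31, 32, 36, 56, 69, 82, 88, 88
The 2 values of 88 share dense rank 8.
Remaining distinct values take the next consecutive integers.
C has value 88 units → rank 8.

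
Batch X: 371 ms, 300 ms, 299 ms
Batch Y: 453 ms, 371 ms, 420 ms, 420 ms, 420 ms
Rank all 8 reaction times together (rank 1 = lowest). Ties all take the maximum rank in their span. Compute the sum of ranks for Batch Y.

33

Sorted (ascending): 299, 300, 371, 371, 420, 420, 420, 453
The 2 values of 371 occupy positions 3–4 → each gets rank 4.
The 3 values of 420 occupy positions 5–7 → each gets rank 7.
Batch Y values → pooled ranks: 453→8, 371→4, 420→7, 420→7, 420→7
Rank sum = 8 + 4 + 7 + 7 + 7 = 33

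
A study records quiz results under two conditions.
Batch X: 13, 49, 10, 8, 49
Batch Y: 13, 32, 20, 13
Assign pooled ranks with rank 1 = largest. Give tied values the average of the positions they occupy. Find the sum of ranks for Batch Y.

Sorted (descending): 49, 49, 32, 20, 13, 13, 13, 10, 8
The 2 values of 49 occupy positions 1–2 → average rank (1+2)/2 = 1.5.
The 3 values of 13 occupy positions 5–7 → average rank 6.
Batch Y values → pooled ranks: 13→6, 32→3, 20→4, 13→6
Rank sum = 6 + 3 + 4 + 6 = 19

19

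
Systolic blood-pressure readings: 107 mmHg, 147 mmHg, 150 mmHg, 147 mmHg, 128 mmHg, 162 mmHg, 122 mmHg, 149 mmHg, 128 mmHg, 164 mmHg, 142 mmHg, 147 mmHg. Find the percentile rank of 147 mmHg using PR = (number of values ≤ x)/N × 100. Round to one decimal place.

N = 12.
Strictly below 147: 5. Equal to 147: 3.
PR = 8/12 × 100 = 66.7

66.7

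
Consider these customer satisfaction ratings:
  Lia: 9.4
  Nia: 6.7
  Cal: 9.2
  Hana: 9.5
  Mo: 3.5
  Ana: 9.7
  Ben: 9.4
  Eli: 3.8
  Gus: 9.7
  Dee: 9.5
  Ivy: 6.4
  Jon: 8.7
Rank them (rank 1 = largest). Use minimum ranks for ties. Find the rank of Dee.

Sorted (descending): 9.7, 9.7, 9.5, 9.5, 9.4, 9.4, 9.2, 8.7, 6.7, 6.4, 3.8, 3.5
The 2 values of 9.7 occupy positions 1–2 → each gets rank 1.
The 2 values of 9.5 occupy positions 3–4 → each gets rank 3.
The 2 values of 9.4 occupy positions 5–6 → each gets rank 5.
Dee has value 9.5 → rank 3.

3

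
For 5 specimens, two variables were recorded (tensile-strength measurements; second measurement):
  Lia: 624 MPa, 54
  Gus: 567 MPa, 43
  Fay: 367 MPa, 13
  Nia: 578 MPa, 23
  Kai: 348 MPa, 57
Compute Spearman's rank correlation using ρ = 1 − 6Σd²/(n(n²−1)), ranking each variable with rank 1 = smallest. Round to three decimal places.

-0.100

Ranks of variable 1: 5, 3, 2, 4, 1
Ranks of variable 2: 4, 3, 1, 2, 5
d = r₁ − r₂: 1, 0, 1, 2, -4
d²: 1, 0, 1, 4, 16; Σd² = 22
ρ = 1 − 6·22/(5·24) = 1 − 132/120 = -0.100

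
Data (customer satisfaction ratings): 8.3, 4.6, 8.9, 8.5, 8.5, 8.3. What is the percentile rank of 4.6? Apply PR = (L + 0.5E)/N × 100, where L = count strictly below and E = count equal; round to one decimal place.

8.3

N = 6.
Strictly below 4.6: 0. Equal to 4.6: 1.
PR = (0 + 0.5·1)/6 × 100 = 8.3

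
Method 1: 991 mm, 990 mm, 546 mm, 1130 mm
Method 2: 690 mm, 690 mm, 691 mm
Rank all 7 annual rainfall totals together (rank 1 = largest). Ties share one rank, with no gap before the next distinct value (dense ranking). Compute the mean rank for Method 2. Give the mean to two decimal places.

Sorted (descending): 1130, 991, 990, 691, 690, 690, 546
The 2 values of 690 share dense rank 5.
Remaining distinct values take the next consecutive integers.
Method 2 values → pooled ranks: 690→5, 690→5, 691→4
Mean rank = (5 + 5 + 4) / 3 = 4.67

4.67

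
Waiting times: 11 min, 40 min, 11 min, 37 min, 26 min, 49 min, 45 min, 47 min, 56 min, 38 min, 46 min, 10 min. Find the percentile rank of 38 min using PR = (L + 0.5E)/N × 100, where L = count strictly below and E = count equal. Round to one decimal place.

45.8

N = 12.
Strictly below 38: 5. Equal to 38: 1.
PR = (5 + 0.5·1)/12 × 100 = 45.8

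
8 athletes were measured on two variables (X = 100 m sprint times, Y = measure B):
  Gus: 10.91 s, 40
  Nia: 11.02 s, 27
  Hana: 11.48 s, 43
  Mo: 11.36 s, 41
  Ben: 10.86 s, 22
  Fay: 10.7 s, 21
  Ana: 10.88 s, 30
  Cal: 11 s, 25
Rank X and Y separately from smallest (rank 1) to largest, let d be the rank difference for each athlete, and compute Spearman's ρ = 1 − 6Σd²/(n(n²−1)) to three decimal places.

Ranks of variable 1: 4, 6, 8, 7, 2, 1, 3, 5
Ranks of variable 2: 6, 4, 8, 7, 2, 1, 5, 3
d = r₁ − r₂: -2, 2, 0, 0, 0, 0, -2, 2
d²: 4, 4, 0, 0, 0, 0, 4, 4; Σd² = 16
ρ = 1 − 6·16/(8·63) = 1 − 96/504 = 0.810

0.810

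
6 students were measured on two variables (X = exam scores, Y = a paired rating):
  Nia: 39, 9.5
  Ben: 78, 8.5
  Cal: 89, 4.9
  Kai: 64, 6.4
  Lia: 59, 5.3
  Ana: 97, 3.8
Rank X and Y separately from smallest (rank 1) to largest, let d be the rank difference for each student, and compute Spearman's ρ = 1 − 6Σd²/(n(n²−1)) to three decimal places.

Ranks of variable 1: 1, 4, 5, 3, 2, 6
Ranks of variable 2: 6, 5, 2, 4, 3, 1
d = r₁ − r₂: -5, -1, 3, -1, -1, 5
d²: 25, 1, 9, 1, 1, 25; Σd² = 62
ρ = 1 − 6·62/(6·35) = 1 − 372/210 = -0.771

-0.771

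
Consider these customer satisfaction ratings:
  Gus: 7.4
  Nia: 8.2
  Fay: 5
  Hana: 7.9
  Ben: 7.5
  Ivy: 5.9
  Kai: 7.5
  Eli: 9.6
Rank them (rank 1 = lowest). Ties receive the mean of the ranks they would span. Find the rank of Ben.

Sorted (ascending): 5, 5.9, 7.4, 7.5, 7.5, 7.9, 8.2, 9.6
The 2 values of 7.5 occupy positions 4–5 → average rank (4+5)/2 = 4.5.
Ben has value 7.5 → rank 4.5.

4.5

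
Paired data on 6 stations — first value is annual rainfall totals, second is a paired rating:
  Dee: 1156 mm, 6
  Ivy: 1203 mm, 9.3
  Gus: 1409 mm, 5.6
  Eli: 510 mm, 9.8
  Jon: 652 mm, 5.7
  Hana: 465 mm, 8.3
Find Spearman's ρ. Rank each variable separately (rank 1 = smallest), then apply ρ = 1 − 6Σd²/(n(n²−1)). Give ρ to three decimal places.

Ranks of variable 1: 4, 5, 6, 2, 3, 1
Ranks of variable 2: 3, 5, 1, 6, 2, 4
d = r₁ − r₂: 1, 0, 5, -4, 1, -3
d²: 1, 0, 25, 16, 1, 9; Σd² = 52
ρ = 1 − 6·52/(6·35) = 1 − 312/210 = -0.486

-0.486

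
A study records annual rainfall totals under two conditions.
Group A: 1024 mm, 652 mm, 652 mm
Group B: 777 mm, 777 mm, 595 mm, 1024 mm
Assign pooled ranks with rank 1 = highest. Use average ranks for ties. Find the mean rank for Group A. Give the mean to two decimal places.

Sorted (descending): 1024, 1024, 777, 777, 652, 652, 595
The 2 values of 1024 occupy positions 1–2 → average rank (1+2)/2 = 1.5.
The 2 values of 777 occupy positions 3–4 → average rank (3+4)/2 = 3.5.
The 2 values of 652 occupy positions 5–6 → average rank (5+6)/2 = 5.5.
Group A values → pooled ranks: 1024→1.5, 652→5.5, 652→5.5
Mean rank = (1.5 + 5.5 + 5.5) / 3 = 4.17

4.17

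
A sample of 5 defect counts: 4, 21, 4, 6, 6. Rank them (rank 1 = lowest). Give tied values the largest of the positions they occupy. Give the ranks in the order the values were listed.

Sorted (ascending): 4, 4, 6, 6, 21
The 2 values of 4 occupy positions 1–2 → each gets rank 2.
The 2 values of 6 occupy positions 3–4 → each gets rank 4.

2, 5, 2, 4, 4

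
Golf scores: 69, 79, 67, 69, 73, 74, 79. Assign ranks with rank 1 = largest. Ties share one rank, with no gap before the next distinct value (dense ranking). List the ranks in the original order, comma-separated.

Sorted (descending): 79, 79, 74, 73, 69, 69, 67
The 2 values of 79 share dense rank 1.
The 2 values of 69 share dense rank 4.
Remaining distinct values take the next consecutive integers.

4, 1, 5, 4, 3, 2, 1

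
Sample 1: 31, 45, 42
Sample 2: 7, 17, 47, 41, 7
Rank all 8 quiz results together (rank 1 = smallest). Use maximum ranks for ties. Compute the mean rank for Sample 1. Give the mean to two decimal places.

5.67

Sorted (ascending): 7, 7, 17, 31, 41, 42, 45, 47
The 2 values of 7 occupy positions 1–2 → each gets rank 2.
Sample 1 values → pooled ranks: 31→4, 45→7, 42→6
Mean rank = (4 + 7 + 6) / 3 = 5.67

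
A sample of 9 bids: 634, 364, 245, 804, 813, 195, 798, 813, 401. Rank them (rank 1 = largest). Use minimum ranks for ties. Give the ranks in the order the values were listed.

5, 7, 8, 3, 1, 9, 4, 1, 6

Sorted (descending): 813, 813, 804, 798, 634, 401, 364, 245, 195
The 2 values of 813 occupy positions 1–2 → each gets rank 1.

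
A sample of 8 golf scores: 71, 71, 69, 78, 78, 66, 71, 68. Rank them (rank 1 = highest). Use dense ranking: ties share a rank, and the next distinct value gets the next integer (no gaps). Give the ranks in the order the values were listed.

Sorted (descending): 78, 78, 71, 71, 71, 69, 68, 66
The 2 values of 78 share dense rank 1.
The 3 values of 71 share dense rank 2.
Remaining distinct values take the next consecutive integers.

2, 2, 3, 1, 1, 5, 2, 4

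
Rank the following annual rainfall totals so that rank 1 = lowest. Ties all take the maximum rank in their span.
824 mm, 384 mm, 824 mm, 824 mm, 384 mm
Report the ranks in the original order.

5, 2, 5, 5, 2

Sorted (ascending): 384, 384, 824, 824, 824
The 2 values of 384 occupy positions 1–2 → each gets rank 2.
The 3 values of 824 occupy positions 3–5 → each gets rank 5.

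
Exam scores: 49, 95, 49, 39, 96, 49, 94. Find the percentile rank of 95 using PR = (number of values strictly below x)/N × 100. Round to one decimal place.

71.4

N = 7.
Strictly below 95: 5. Equal to 95: 1.
PR = 5/7 × 100 = 71.4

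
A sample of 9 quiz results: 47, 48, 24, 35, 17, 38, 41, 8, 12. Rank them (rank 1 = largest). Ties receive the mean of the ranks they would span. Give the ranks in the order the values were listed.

2, 1, 6, 5, 7, 4, 3, 9, 8

Sorted (descending): 48, 47, 41, 38, 35, 24, 17, 12, 8
No ties — each value takes its position as its rank.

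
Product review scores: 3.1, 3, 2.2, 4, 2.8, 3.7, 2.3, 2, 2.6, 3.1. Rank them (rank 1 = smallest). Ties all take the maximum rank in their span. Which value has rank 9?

3.7

Sorted (ascending): 2, 2.2, 2.3, 2.6, 2.8, 3, 3.1, 3.1, 3.7, 4
The 2 values of 3.1 occupy positions 7–8 → each gets rank 8.
Rank 9 → value 3.7.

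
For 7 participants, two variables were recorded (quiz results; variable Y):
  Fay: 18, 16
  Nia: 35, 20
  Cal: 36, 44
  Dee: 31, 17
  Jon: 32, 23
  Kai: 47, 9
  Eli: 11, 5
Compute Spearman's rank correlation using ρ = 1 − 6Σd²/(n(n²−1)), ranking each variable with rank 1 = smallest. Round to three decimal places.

0.429

Ranks of variable 1: 2, 5, 6, 3, 4, 7, 1
Ranks of variable 2: 3, 5, 7, 4, 6, 2, 1
d = r₁ − r₂: -1, 0, -1, -1, -2, 5, 0
d²: 1, 0, 1, 1, 4, 25, 0; Σd² = 32
ρ = 1 − 6·32/(7·48) = 1 − 192/336 = 0.429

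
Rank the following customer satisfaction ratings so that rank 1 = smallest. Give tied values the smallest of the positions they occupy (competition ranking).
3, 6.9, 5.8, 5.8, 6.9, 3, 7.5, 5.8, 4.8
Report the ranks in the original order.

Sorted (ascending): 3, 3, 4.8, 5.8, 5.8, 5.8, 6.9, 6.9, 7.5
The 2 values of 3 occupy positions 1–2 → each gets rank 1.
The 3 values of 5.8 occupy positions 4–6 → each gets rank 4.
The 2 values of 6.9 occupy positions 7–8 → each gets rank 7.

1, 7, 4, 4, 7, 1, 9, 4, 3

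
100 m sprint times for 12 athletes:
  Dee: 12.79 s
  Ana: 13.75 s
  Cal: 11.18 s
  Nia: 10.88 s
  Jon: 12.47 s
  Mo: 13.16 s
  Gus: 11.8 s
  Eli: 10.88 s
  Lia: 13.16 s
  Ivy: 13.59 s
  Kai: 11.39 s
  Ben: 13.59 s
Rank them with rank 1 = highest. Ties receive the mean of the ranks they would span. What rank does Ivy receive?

2.5

Sorted (descending): 13.75, 13.59, 13.59, 13.16, 13.16, 12.79, 12.47, 11.8, 11.39, 11.18, 10.88, 10.88
The 2 values of 13.59 occupy positions 2–3 → average rank (2+3)/2 = 2.5.
The 2 values of 13.16 occupy positions 4–5 → average rank (4+5)/2 = 4.5.
The 2 values of 10.88 occupy positions 11–12 → average rank (11+12)/2 = 11.5.
Ivy has value 13.59 s → rank 2.5.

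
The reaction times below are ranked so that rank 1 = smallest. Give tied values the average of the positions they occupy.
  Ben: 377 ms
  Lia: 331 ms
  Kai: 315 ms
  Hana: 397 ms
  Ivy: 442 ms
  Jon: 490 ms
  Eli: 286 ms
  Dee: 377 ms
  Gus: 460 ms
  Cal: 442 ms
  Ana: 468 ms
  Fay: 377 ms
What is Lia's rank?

3

Sorted (ascending): 286, 315, 331, 377, 377, 377, 397, 442, 442, 460, 468, 490
The 3 values of 377 occupy positions 4–6 → average rank 5.
The 2 values of 442 occupy positions 8–9 → average rank (8+9)/2 = 8.5.
Lia has value 331 ms → rank 3.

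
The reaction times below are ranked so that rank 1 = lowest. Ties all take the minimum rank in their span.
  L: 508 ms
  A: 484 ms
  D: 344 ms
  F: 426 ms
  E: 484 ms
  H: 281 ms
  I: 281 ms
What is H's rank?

1

Sorted (ascending): 281, 281, 344, 426, 484, 484, 508
The 2 values of 281 occupy positions 1–2 → each gets rank 1.
The 2 values of 484 occupy positions 5–6 → each gets rank 5.
H has value 281 ms → rank 1.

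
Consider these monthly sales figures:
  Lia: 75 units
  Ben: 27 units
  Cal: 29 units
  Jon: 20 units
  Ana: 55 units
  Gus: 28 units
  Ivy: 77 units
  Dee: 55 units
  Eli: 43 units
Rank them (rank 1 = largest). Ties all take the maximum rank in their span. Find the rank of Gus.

7

Sorted (descending): 77, 75, 55, 55, 43, 29, 28, 27, 20
The 2 values of 55 occupy positions 3–4 → each gets rank 4.
Gus has value 28 units → rank 7.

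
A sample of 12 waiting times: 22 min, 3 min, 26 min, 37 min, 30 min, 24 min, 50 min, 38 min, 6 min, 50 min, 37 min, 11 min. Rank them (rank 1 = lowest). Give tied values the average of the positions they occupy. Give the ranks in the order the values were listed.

4, 1, 6, 8.5, 7, 5, 11.5, 10, 2, 11.5, 8.5, 3

Sorted (ascending): 3, 6, 11, 22, 24, 26, 30, 37, 37, 38, 50, 50
The 2 values of 37 occupy positions 8–9 → average rank (8+9)/2 = 8.5.
The 2 values of 50 occupy positions 11–12 → average rank (11+12)/2 = 11.5.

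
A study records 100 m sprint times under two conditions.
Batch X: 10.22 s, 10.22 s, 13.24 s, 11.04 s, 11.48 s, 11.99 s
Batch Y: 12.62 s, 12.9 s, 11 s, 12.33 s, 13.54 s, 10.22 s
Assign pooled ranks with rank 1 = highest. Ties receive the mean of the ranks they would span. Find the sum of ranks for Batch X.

45

Sorted (descending): 13.54, 13.24, 12.9, 12.62, 12.33, 11.99, 11.48, 11.04, 11, 10.22, 10.22, 10.22
The 3 values of 10.22 occupy positions 10–12 → average rank 11.
Batch X values → pooled ranks: 10.22→11, 10.22→11, 13.24→2, 11.04→8, 11.48→7, 11.99→6
Rank sum = 11 + 11 + 2 + 8 + 7 + 6 = 45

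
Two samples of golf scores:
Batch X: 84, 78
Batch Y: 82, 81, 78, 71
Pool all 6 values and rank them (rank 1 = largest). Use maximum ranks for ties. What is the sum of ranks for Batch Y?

Sorted (descending): 84, 82, 81, 78, 78, 71
The 2 values of 78 occupy positions 4–5 → each gets rank 5.
Batch Y values → pooled ranks: 82→2, 81→3, 78→5, 71→6
Rank sum = 2 + 3 + 5 + 6 = 16

16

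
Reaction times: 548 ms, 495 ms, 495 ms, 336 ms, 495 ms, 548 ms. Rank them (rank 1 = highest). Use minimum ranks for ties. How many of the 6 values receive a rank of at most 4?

Sorted (descending): 548, 548, 495, 495, 495, 336
The 2 values of 548 occupy positions 1–2 → each gets rank 1.
The 3 values of 495 occupy positions 3–5 → each gets rank 3.
Ranks ≤ 4: {1, 1, 3, 3, 3} → 5 values.

5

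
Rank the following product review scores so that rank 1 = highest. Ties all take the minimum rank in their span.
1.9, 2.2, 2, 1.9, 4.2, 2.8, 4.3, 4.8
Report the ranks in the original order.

Sorted (descending): 4.8, 4.3, 4.2, 2.8, 2.2, 2, 1.9, 1.9
The 2 values of 1.9 occupy positions 7–8 → each gets rank 7.

7, 5, 6, 7, 3, 4, 2, 1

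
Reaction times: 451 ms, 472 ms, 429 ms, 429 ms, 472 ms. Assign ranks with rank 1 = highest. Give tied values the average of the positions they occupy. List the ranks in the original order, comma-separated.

3, 1.5, 4.5, 4.5, 1.5

Sorted (descending): 472, 472, 451, 429, 429
The 2 values of 472 occupy positions 1–2 → average rank (1+2)/2 = 1.5.
The 2 values of 429 occupy positions 4–5 → average rank (4+5)/2 = 4.5.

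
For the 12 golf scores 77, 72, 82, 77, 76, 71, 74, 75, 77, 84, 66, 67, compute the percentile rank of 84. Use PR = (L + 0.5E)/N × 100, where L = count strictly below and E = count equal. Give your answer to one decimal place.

95.8

N = 12.
Strictly below 84: 11. Equal to 84: 1.
PR = (11 + 0.5·1)/12 × 100 = 95.8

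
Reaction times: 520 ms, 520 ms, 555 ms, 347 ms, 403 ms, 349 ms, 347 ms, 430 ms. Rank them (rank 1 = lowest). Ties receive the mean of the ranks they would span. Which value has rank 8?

Sorted (ascending): 347, 347, 349, 403, 430, 520, 520, 555
The 2 values of 347 occupy positions 1–2 → average rank (1+2)/2 = 1.5.
The 2 values of 520 occupy positions 6–7 → average rank (6+7)/2 = 6.5.
Rank 8 → value 555.

555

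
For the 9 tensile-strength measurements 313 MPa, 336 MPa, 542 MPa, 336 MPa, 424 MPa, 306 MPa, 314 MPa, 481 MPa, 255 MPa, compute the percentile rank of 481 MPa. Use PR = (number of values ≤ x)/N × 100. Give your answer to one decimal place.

N = 9.
Strictly below 481: 7. Equal to 481: 1.
PR = 8/9 × 100 = 88.9

88.9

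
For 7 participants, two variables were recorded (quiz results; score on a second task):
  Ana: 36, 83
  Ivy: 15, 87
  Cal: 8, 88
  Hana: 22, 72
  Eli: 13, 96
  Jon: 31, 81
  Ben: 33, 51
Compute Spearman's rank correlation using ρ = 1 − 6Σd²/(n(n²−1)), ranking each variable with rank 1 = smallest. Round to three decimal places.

-0.714

Ranks of variable 1: 7, 3, 1, 4, 2, 5, 6
Ranks of variable 2: 4, 5, 6, 2, 7, 3, 1
d = r₁ − r₂: 3, -2, -5, 2, -5, 2, 5
d²: 9, 4, 25, 4, 25, 4, 25; Σd² = 96
ρ = 1 − 6·96/(7·48) = 1 − 576/336 = -0.714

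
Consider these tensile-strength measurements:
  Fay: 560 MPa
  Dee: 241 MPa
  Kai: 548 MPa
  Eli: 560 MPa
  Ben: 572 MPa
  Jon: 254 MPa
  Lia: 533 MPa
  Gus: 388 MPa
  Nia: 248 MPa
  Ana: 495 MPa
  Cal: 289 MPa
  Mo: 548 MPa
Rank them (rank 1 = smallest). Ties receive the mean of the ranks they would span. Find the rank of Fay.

10.5

Sorted (ascending): 241, 248, 254, 289, 388, 495, 533, 548, 548, 560, 560, 572
The 2 values of 548 occupy positions 8–9 → average rank (8+9)/2 = 8.5.
The 2 values of 560 occupy positions 10–11 → average rank (10+11)/2 = 10.5.
Fay has value 560 MPa → rank 10.5.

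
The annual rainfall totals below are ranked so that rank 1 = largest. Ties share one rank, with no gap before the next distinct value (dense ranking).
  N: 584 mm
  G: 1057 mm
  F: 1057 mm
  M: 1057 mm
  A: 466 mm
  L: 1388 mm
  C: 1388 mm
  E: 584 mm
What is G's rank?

2

Sorted (descending): 1388, 1388, 1057, 1057, 1057, 584, 584, 466
The 2 values of 1388 share dense rank 1.
The 3 values of 1057 share dense rank 2.
The 2 values of 584 share dense rank 3.
Remaining distinct values take the next consecutive integers.
G has value 1057 mm → rank 2.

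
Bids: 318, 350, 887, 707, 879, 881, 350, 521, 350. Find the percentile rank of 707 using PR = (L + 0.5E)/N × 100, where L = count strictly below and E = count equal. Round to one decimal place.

61.1

N = 9.
Strictly below 707: 5. Equal to 707: 1.
PR = (5 + 0.5·1)/9 × 100 = 61.1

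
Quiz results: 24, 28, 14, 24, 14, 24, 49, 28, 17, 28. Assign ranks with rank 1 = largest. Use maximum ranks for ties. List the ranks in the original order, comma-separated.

7, 4, 10, 7, 10, 7, 1, 4, 8, 4

Sorted (descending): 49, 28, 28, 28, 24, 24, 24, 17, 14, 14
The 3 values of 28 occupy positions 2–4 → each gets rank 4.
The 3 values of 24 occupy positions 5–7 → each gets rank 7.
The 2 values of 14 occupy positions 9–10 → each gets rank 10.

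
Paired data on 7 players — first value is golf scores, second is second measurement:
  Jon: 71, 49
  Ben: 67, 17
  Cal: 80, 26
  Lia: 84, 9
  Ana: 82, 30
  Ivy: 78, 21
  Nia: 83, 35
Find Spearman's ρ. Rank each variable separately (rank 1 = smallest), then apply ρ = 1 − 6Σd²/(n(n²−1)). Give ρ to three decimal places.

Ranks of variable 1: 2, 1, 4, 7, 5, 3, 6
Ranks of variable 2: 7, 2, 4, 1, 5, 3, 6
d = r₁ − r₂: -5, -1, 0, 6, 0, 0, 0
d²: 25, 1, 0, 36, 0, 0, 0; Σd² = 62
ρ = 1 − 6·62/(7·48) = 1 − 372/336 = -0.107

-0.107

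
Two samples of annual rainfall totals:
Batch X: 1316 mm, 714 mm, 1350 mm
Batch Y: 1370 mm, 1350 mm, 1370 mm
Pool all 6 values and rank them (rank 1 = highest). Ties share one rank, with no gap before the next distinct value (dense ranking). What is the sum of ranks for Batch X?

9

Sorted (descending): 1370, 1370, 1350, 1350, 1316, 714
The 2 values of 1370 share dense rank 1.
The 2 values of 1350 share dense rank 2.
Remaining distinct values take the next consecutive integers.
Batch X values → pooled ranks: 1316→3, 714→4, 1350→2
Rank sum = 3 + 4 + 2 = 9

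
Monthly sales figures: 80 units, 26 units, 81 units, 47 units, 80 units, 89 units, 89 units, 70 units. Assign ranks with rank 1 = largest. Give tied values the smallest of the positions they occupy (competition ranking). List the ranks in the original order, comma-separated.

Sorted (descending): 89, 89, 81, 80, 80, 70, 47, 26
The 2 values of 89 occupy positions 1–2 → each gets rank 1.
The 2 values of 80 occupy positions 4–5 → each gets rank 4.

4, 8, 3, 7, 4, 1, 1, 6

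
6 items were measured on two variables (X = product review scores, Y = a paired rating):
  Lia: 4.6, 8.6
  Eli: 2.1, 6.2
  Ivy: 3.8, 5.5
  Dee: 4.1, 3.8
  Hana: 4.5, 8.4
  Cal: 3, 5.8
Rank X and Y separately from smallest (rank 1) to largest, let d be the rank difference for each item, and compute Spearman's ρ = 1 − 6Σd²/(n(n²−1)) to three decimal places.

Ranks of variable 1: 6, 1, 3, 4, 5, 2
Ranks of variable 2: 6, 4, 2, 1, 5, 3
d = r₁ − r₂: 0, -3, 1, 3, 0, -1
d²: 0, 9, 1, 9, 0, 1; Σd² = 20
ρ = 1 − 6·20/(6·35) = 1 − 120/210 = 0.429

0.429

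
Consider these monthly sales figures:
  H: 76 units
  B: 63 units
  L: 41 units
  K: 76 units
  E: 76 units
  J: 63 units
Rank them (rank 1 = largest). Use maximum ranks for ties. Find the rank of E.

3

Sorted (descending): 76, 76, 76, 63, 63, 41
The 3 values of 76 occupy positions 1–3 → each gets rank 3.
The 2 values of 63 occupy positions 4–5 → each gets rank 5.
E has value 76 units → rank 3.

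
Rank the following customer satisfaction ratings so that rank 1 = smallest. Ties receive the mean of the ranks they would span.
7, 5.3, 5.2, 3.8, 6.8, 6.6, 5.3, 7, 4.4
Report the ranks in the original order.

Sorted (ascending): 3.8, 4.4, 5.2, 5.3, 5.3, 6.6, 6.8, 7, 7
The 2 values of 5.3 occupy positions 4–5 → average rank (4+5)/2 = 4.5.
The 2 values of 7 occupy positions 8–9 → average rank (8+9)/2 = 8.5.

8.5, 4.5, 3, 1, 7, 6, 4.5, 8.5, 2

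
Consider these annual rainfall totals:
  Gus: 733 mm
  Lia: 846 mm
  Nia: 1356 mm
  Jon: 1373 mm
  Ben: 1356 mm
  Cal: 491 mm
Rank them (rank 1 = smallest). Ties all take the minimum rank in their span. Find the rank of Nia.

Sorted (ascending): 491, 733, 846, 1356, 1356, 1373
The 2 values of 1356 occupy positions 4–5 → each gets rank 4.
Nia has value 1356 mm → rank 4.

4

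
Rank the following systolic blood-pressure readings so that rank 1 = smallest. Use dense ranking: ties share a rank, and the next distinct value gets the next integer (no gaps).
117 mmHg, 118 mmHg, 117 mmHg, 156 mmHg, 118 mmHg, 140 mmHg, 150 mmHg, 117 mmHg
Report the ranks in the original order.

Sorted (ascending): 117, 117, 117, 118, 118, 140, 150, 156
The 3 values of 117 share dense rank 1.
The 2 values of 118 share dense rank 2.
Remaining distinct values take the next consecutive integers.

1, 2, 1, 5, 2, 3, 4, 1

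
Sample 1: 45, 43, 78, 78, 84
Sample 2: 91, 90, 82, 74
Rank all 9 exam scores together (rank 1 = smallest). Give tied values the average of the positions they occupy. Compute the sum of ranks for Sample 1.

Sorted (ascending): 43, 45, 74, 78, 78, 82, 84, 90, 91
The 2 values of 78 occupy positions 4–5 → average rank (4+5)/2 = 4.5.
Sample 1 values → pooled ranks: 45→2, 43→1, 78→4.5, 78→4.5, 84→7
Rank sum = 2 + 1 + 4.5 + 4.5 + 7 = 19

19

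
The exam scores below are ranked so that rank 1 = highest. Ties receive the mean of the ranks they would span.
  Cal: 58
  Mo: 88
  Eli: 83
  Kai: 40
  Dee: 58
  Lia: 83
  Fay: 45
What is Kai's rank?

Sorted (descending): 88, 83, 83, 58, 58, 45, 40
The 2 values of 83 occupy positions 2–3 → average rank (2+3)/2 = 2.5.
The 2 values of 58 occupy positions 4–5 → average rank (4+5)/2 = 4.5.
Kai has value 40 → rank 7.

7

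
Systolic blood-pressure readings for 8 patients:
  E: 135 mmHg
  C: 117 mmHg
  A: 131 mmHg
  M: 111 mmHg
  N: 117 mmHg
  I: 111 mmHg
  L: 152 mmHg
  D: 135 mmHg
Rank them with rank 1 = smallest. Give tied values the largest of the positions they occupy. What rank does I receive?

2

Sorted (ascending): 111, 111, 117, 117, 131, 135, 135, 152
The 2 values of 111 occupy positions 1–2 → each gets rank 2.
The 2 values of 117 occupy positions 3–4 → each gets rank 4.
The 2 values of 135 occupy positions 6–7 → each gets rank 7.
I has value 111 mmHg → rank 2.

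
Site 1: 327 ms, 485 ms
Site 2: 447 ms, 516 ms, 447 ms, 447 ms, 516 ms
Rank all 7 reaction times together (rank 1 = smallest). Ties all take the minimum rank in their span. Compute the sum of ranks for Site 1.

6

Sorted (ascending): 327, 447, 447, 447, 485, 516, 516
The 3 values of 447 occupy positions 2–4 → each gets rank 2.
The 2 values of 516 occupy positions 6–7 → each gets rank 6.
Site 1 values → pooled ranks: 327→1, 485→5
Rank sum = 1 + 5 = 6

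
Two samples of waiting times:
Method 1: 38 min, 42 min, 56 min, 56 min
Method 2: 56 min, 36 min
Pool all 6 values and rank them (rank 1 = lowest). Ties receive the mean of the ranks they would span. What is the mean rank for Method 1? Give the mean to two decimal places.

3.75

Sorted (ascending): 36, 38, 42, 56, 56, 56
The 3 values of 56 occupy positions 4–6 → average rank 5.
Method 1 values → pooled ranks: 38→2, 42→3, 56→5, 56→5
Mean rank = (2 + 3 + 5 + 5) / 4 = 3.75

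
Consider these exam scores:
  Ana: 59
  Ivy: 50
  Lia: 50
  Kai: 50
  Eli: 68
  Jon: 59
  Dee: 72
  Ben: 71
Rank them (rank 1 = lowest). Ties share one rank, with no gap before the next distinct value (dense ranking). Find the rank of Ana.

Sorted (ascending): 50, 50, 50, 59, 59, 68, 71, 72
The 3 values of 50 share dense rank 1.
The 2 values of 59 share dense rank 2.
Remaining distinct values take the next consecutive integers.
Ana has value 59 → rank 2.

2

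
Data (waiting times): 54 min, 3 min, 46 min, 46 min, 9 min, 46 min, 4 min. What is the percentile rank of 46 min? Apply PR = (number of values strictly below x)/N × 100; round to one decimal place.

N = 7.
Strictly below 46: 3. Equal to 46: 3.
PR = 3/7 × 100 = 42.9

42.9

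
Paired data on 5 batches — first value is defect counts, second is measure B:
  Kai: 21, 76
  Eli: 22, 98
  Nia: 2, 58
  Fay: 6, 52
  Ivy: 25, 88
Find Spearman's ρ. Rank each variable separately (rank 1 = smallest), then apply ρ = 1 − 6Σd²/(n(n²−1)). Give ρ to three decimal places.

0.800

Ranks of variable 1: 3, 4, 1, 2, 5
Ranks of variable 2: 3, 5, 2, 1, 4
d = r₁ − r₂: 0, -1, -1, 1, 1
d²: 0, 1, 1, 1, 1; Σd² = 4
ρ = 1 − 6·4/(5·24) = 1 − 24/120 = 0.800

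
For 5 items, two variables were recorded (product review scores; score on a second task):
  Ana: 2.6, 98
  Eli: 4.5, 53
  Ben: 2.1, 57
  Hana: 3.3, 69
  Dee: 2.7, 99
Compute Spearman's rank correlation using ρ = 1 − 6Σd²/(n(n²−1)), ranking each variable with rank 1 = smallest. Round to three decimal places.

-0.300

Ranks of variable 1: 2, 5, 1, 4, 3
Ranks of variable 2: 4, 1, 2, 3, 5
d = r₁ − r₂: -2, 4, -1, 1, -2
d²: 4, 16, 1, 1, 4; Σd² = 26
ρ = 1 − 6·26/(5·24) = 1 − 156/120 = -0.300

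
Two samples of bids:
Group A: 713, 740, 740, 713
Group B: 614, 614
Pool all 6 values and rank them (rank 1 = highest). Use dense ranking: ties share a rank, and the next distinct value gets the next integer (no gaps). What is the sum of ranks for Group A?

Sorted (descending): 740, 740, 713, 713, 614, 614
The 2 values of 740 share dense rank 1.
The 2 values of 713 share dense rank 2.
The 2 values of 614 share dense rank 3.
Group A values → pooled ranks: 713→2, 740→1, 740→1, 713→2
Rank sum = 2 + 1 + 1 + 2 = 6

6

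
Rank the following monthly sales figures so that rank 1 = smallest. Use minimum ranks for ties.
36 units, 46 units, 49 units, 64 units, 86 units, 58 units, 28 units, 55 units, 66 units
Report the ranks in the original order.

2, 3, 4, 7, 9, 6, 1, 5, 8

Sorted (ascending): 28, 36, 46, 49, 55, 58, 64, 66, 86
No ties — each value takes its position as its rank.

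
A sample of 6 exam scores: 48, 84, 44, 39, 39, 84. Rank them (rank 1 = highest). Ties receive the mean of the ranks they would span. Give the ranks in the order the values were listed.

Sorted (descending): 84, 84, 48, 44, 39, 39
The 2 values of 84 occupy positions 1–2 → average rank (1+2)/2 = 1.5.
The 2 values of 39 occupy positions 5–6 → average rank (5+6)/2 = 5.5.

3, 1.5, 4, 5.5, 5.5, 1.5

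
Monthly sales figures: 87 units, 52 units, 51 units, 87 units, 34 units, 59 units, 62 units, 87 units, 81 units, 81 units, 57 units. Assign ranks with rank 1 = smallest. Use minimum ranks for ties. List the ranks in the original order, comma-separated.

Sorted (ascending): 34, 51, 52, 57, 59, 62, 81, 81, 87, 87, 87
The 2 values of 81 occupy positions 7–8 → each gets rank 7.
The 3 values of 87 occupy positions 9–11 → each gets rank 9.

9, 3, 2, 9, 1, 5, 6, 9, 7, 7, 4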